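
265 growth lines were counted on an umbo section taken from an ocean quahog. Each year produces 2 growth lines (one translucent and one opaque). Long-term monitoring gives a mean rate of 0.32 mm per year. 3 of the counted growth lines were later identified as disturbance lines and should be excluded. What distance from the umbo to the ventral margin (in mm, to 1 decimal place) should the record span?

Correcting the raw count gives 265 − 3 = 262 true growth lines.
With 2 growth lines per year, 262 / 2 = 131 years.
Predicted length = 0.32 mm/year × 131 years = 41.9 mm.

41.9 mm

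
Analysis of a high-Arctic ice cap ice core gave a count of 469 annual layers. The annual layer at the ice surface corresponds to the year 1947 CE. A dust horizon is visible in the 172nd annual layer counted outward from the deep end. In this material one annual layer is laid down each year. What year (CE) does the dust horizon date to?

The dust horizon sits at annual layer 172 from the deep end, so 469 − 172 = 297 annual layers formed after it.
The annual layer at the ice surface is 1947 CE, so the dust horizon dates to 1947 − 297 = 1650 CE.

1650 CE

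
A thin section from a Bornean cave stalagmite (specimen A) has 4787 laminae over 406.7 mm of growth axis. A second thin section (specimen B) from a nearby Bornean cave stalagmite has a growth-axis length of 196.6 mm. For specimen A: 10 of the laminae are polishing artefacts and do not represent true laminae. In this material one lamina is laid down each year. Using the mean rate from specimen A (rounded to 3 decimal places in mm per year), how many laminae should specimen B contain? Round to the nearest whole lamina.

2313 laminae

Specimen A: true lamina count = 4787 − 10 = 4777.
A: 406.7 mm over 4777 years gives 406.7 / 4777 ≈ 0.085 mm/yr.
B spans 196.6 / 0.085 = 2312.94 years ≈ 2313 laminae.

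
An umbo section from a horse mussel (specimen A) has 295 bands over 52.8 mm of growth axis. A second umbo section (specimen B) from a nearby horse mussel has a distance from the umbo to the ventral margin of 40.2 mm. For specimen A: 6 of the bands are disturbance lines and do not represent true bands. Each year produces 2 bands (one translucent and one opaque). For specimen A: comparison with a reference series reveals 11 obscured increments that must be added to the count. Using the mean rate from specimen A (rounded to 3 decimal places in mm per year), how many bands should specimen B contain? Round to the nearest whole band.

Specimen A: adjusted count: 295 − 6 + 11 = 300 bands.
Specimen A: with 2 bands per year, 300 / 2 = 150 years.
A: Extension rate ≈ 52.8 / 150 = 0.352 mm per year.
B spans 40.2 / 0.352 = 114.20 years; at 2 bands per year that is 114.20 × 2 ≈ 228 bands.

228 bands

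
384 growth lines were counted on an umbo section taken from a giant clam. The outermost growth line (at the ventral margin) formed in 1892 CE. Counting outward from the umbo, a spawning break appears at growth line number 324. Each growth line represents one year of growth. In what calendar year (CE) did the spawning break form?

1832 CE

The spawning break sits at growth line 324 from the umbo, so 384 − 324 = 60 growth lines formed after it.
The growth line at the ventral margin is 1892 CE, so the spawning break dates to 1892 − 60 = 1832 CE.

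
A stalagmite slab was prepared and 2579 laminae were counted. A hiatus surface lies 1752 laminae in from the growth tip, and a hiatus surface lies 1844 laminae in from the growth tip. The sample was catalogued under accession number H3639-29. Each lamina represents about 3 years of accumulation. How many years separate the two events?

The two markers are separated by 1844 − 1752 = 92 laminae.
Multiplying by 3 years per lamina: 92 × 3 = 276 years.

276 yr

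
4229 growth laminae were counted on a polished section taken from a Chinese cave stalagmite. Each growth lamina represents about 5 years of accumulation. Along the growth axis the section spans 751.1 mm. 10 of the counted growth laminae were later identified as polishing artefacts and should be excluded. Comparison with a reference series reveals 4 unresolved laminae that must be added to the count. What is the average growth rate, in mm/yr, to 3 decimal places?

0.036 mm/yr

Correcting the raw count gives 4229 − 10 + 4 = 4223 true growth laminae.
At 5 years per growth lamina, 4223 × 5 = 21115 years.
Extension rate ≈ 751.1 / 21115 = 0.036 mm/yr.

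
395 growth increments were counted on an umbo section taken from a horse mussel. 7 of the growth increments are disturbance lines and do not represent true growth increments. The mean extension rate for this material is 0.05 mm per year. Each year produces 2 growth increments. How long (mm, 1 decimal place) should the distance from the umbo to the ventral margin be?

9.7 mm

Correcting the raw count gives 395 − 7 = 388 true growth increments.
Dividing by 2 growth increments per year: 388 / 2 = 194 years.
Predicted length = 0.05 mm/year × 194 years = 9.7 mm.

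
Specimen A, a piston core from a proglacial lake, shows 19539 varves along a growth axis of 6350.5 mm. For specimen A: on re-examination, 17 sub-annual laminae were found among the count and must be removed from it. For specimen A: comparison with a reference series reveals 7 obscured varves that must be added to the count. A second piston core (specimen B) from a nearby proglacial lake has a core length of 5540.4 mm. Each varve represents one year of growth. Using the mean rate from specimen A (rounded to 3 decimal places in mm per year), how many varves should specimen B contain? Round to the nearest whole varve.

Specimen A: after corrections the count is 19539 − 17 + 7 = 19529 varves.
A: Mean rate = 6350.5 mm / 19529 years ≈ 0.325 mm per year.
Specimen B: 5540.4 mm / 0.325 mm per year = 17047.38 years ≈ 17047 varves.

17047 varves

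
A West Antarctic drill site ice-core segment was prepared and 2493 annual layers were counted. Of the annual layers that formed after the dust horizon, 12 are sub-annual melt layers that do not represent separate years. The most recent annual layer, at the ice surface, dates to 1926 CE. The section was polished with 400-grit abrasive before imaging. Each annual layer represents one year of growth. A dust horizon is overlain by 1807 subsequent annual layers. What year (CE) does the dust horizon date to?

131 CE

1807 annual layers formed after the dust horizon.
Excluding 12 false annual layers: 1807 − 12 = 1795.
The annual layer at the ice surface is 1926 CE, so the dust horizon dates to 1926 − 1795 = 131 CE.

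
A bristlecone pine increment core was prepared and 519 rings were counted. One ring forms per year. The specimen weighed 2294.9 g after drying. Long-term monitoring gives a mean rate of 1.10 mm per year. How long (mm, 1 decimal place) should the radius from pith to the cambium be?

The record spans 519 years at 1.10 mm per year.
Predicted length = 1.10 mm/year × 519 years = 570.9 mm.

570.9 mm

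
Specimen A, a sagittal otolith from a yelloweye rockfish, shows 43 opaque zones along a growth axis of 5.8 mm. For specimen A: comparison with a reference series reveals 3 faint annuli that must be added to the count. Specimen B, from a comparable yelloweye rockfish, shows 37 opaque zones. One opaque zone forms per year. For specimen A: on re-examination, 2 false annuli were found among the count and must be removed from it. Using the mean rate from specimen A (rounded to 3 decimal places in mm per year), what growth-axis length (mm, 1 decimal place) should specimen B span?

4.9 mm

Specimen A: correcting the raw count gives 43 − 2 + 3 = 44 true opaque zones.
A: 5.8 mm over 44 years gives 5.8 / 44 ≈ 0.132 mm/yr.
For B, 0.132 mm/year × 37 years = 4.9 mm.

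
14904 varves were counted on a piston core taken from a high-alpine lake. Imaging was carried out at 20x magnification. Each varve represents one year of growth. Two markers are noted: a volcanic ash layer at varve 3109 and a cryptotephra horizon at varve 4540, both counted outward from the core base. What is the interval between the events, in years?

1431 yr

4540 − 3109 = 1431 varves lie between the two events.
At one varve per year, 1431 years elapsed between them.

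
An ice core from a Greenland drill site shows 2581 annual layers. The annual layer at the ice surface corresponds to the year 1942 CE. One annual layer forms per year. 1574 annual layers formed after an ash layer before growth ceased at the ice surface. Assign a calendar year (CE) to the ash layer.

368 CE

1574 annual layers post-date the ash layer.
The annual layer at the ice surface is 1942 CE, so the ash layer dates to 1942 − 1574 = 368 CE.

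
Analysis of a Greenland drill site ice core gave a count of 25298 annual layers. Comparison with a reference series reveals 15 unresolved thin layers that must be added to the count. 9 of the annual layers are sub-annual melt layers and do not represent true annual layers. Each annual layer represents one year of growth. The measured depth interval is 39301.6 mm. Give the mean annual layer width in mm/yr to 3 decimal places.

1.553 mm/yr

After corrections the count is 25298 − 9 + 15 = 25304 annual layers.
Extension rate ≈ 39301.6 / 25304 = 1.553 mm/yr.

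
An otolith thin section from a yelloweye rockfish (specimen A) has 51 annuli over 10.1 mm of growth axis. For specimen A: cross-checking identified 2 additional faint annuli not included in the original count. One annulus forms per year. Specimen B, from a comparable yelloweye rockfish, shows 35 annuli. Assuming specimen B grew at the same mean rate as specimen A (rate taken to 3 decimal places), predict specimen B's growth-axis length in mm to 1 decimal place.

6.7 mm

Specimen A: correcting the raw count gives 51 + 2 = 53 true annuli.
A: Mean rate = 10.1 mm / 53 years ≈ 0.191 mm/yr.
Length of B = 0.191 × 35 = 6.7 mm.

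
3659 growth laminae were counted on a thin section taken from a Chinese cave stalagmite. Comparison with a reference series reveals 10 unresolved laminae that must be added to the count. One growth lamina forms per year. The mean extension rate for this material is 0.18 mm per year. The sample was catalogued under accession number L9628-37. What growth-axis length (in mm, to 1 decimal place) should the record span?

Correcting the raw count gives 3659 + 10 = 3669 true growth laminae.
Length ≈ 0.18 × 3669 = 660.4 mm.

660.4 mm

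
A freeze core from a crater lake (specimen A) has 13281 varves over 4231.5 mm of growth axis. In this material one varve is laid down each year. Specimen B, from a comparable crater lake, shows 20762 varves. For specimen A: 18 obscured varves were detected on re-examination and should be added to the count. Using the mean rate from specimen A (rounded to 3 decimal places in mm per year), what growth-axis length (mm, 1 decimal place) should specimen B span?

6602.3 mm

Specimen A: after corrections the count is 13281 + 18 = 13299 varves.
A: Mean rate = 4231.5 mm / 13299 years ≈ 0.318 mm/yr.
For B, 0.318 mm/year × 20762 years = 6602.3 mm.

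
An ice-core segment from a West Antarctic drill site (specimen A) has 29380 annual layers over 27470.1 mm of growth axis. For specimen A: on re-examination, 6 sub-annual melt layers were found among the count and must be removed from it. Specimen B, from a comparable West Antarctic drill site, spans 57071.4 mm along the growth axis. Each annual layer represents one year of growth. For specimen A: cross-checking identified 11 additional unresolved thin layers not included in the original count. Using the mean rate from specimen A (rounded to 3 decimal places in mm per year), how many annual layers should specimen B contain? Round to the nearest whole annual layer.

61039 annual layers

Specimen A: after corrections the count is 29380 − 6 + 11 = 29385 annual layers.
A: Extension rate ≈ 27470.1 / 29385 = 0.935 mm/year.
For B, 57071.4 / 0.935 = 61038.93 years ≈ 61039 annual layers.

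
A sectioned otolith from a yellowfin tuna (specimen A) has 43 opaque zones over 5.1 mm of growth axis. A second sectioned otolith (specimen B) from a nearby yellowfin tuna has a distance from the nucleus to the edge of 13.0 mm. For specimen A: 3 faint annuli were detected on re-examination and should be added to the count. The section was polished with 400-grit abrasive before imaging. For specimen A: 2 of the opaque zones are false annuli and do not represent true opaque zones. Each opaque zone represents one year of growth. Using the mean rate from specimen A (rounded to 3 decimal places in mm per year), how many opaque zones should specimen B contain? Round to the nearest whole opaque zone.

Specimen A: correcting the raw count gives 43 − 2 + 3 = 44 true opaque zones.
A: Mean rate = 5.1 mm / 44 years ≈ 0.116 mm/yr.
Specimen B: 13.0 mm / 0.116 mm per year = 112.07 years ≈ 112 opaque zones.

112 opaque zones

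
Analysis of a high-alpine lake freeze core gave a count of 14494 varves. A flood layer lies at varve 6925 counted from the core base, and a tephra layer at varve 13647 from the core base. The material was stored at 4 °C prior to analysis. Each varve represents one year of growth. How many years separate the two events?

6722 years

Separation: 13647 − 6925 = 6722 varves.
One varve per year makes the interval 6722 years.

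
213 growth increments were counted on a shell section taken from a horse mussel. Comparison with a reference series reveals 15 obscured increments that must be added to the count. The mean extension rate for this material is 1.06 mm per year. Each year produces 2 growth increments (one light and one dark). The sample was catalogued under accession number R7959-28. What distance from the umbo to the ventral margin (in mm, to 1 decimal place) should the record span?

120.8 mm

Correcting the raw count gives 213 + 15 = 228 true growth increments.
Dividing by 2 growth increments per year: 228 / 2 = 114 years.
114 years at 1.06 mm/year gives 1.06 × 114 = 120.8 mm.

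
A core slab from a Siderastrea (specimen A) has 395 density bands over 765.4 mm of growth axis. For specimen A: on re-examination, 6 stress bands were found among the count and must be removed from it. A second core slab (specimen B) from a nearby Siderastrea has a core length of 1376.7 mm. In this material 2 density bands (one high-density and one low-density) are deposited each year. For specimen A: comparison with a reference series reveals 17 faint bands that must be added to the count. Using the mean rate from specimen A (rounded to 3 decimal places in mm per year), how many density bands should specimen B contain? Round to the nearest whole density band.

730 density bands

Specimen A: true density band count = 395 − 6 + 17 = 406.
Specimen A: with 2 density bands per year, 406 / 2 = 203 years.
A: 765.4 mm over 203 years gives 765.4 / 203 ≈ 3.770 mm/yr.
For B, 1376.7 / 3.770 = 365.17 years; at 2 density bands per year that is 365.17 × 2 ≈ 730 density bands.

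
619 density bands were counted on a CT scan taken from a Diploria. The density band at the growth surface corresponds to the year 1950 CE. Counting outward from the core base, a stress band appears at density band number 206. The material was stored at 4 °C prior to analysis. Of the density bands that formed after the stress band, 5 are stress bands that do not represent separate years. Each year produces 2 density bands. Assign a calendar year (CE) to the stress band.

1746 CE

619 − 206 = 413 density bands lie beyond the stress band toward the growth surface.
413 − 5 false = 408 true density bands after the stress band.
With 2 density bands per year, 408 / 2 = 204 years.
1950 − 204 = 1746 CE.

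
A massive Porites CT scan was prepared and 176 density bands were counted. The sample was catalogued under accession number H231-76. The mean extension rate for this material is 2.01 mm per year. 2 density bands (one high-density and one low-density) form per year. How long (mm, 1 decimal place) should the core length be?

176.9 mm

With 2 density bands per year, 176 / 2 = 88 years.
Predicted length = 2.01 mm/year × 88 years = 176.9 mm.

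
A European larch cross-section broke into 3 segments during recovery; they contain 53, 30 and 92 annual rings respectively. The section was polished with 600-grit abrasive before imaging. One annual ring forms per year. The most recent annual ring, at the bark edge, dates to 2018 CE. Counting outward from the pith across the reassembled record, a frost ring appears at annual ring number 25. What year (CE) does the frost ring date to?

1868 CE

Total annual rings = 53 + 30 + 92 = 175.
The frost ring sits at annual ring 25 from the pith, so 175 − 25 = 150 annual rings formed after it.
The annual ring at the bark edge is 2018 CE, so the frost ring dates to 2018 − 150 = 1868 CE.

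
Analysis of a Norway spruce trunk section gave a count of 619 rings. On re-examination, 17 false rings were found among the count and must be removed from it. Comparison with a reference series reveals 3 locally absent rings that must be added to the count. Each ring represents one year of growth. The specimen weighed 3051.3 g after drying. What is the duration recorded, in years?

605 years

Correcting the raw count gives 619 − 17 + 3 = 605 true rings.
At one ring per year, that is 605 years.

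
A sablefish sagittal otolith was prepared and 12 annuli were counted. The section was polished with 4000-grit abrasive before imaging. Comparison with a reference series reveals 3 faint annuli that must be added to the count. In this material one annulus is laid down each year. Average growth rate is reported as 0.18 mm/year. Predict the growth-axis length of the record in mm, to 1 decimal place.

Correcting the raw count gives 12 + 3 = 15 true annuli.
Length ≈ 0.18 × 15 = 2.7 mm.

2.7 mm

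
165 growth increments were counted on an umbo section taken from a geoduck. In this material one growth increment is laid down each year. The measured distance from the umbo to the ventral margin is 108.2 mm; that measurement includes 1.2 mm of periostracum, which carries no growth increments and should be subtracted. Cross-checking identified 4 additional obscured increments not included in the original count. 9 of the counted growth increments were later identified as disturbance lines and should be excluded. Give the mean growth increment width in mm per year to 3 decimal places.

0.669 mm per year

After corrections the count is 165 − 9 + 4 = 160 growth increments.
Removing the 1.2 mm offcut leaves 108.2 − 1.2 = 107.0 mm.
Extension rate ≈ 107.0 / 160 = 0.669 mm per year.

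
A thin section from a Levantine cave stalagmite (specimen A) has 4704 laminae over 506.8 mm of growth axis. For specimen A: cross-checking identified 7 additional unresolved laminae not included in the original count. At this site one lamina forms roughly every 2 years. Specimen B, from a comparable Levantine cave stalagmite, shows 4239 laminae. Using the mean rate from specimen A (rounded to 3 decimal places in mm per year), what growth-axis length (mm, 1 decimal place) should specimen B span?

457.8 mm

Specimen A: true lamina count = 4704 + 7 = 4711.
Specimen A: at 2 years per lamina, 4711 × 2 = 9422 years.
A: Extension rate ≈ 506.8 / 9422 = 0.054 mm/year.
Specimen B: at 2 years per lamina, 4239 × 2 = 8478 years. For B, 0.054 mm/year × 8478 years = 457.8 mm.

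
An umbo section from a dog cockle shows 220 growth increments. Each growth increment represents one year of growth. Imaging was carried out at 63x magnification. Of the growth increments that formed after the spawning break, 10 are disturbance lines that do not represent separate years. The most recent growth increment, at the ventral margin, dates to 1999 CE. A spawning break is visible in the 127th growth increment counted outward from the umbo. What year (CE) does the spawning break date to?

1916 CE

220 − 127 = 93 growth increments lie beyond the spawning break toward the ventral margin.
Excluding 10 false growth increments: 93 − 10 = 83.
1999 − 83 = 1916 CE.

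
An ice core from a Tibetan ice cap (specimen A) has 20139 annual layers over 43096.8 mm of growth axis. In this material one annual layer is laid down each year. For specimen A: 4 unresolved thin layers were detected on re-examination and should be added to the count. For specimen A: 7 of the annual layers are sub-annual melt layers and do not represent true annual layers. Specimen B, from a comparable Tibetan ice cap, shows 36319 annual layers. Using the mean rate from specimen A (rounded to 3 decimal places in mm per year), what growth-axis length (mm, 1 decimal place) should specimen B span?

Specimen A: correcting the raw count gives 20139 − 7 + 4 = 20136 true annual layers.
A: 43096.8 mm over 20136 years gives 43096.8 / 20136 ≈ 2.140 mm/yr.
For B, 2.140 mm/year × 36319 years = 77722.7 mm.

77722.7 mm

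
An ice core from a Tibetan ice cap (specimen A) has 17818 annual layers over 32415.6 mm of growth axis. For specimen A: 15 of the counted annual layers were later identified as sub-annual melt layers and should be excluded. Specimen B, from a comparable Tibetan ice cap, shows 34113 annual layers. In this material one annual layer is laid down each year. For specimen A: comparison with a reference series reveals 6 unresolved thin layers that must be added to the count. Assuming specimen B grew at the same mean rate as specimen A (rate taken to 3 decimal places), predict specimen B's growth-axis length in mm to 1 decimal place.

Specimen A: true annual layer count = 17818 − 15 + 6 = 17809.
A: Extension rate ≈ 32415.6 / 17809 = 1.820 mm/year.
For B, 1.820 mm/year × 34113 years = 62085.7 mm.

62085.7 mm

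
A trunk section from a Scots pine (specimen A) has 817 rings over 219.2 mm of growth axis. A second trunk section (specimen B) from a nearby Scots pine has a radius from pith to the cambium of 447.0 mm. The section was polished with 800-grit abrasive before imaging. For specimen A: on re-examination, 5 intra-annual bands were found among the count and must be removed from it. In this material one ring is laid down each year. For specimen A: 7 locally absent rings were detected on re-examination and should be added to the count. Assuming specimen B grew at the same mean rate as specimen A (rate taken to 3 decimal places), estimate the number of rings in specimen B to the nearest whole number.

Specimen A: true ring count = 817 − 5 + 7 = 819.
A: 219.2 mm over 819 years gives 219.2 / 819 ≈ 0.268 mm/yr.
B spans 447.0 / 0.268 = 1667.91 years ≈ 1668 rings.

1668 rings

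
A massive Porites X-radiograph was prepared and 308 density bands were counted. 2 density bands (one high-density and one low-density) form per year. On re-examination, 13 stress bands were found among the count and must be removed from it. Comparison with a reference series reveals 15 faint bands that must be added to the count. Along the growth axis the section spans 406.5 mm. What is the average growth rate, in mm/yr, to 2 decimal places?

After corrections the count is 308 − 13 + 15 = 310 density bands.
Dividing by 2 density bands per year: 310 / 2 = 155 years.
406.5 mm over 155 years gives 406.5 / 155 ≈ 2.62 mm/yr.

2.62 mm/yr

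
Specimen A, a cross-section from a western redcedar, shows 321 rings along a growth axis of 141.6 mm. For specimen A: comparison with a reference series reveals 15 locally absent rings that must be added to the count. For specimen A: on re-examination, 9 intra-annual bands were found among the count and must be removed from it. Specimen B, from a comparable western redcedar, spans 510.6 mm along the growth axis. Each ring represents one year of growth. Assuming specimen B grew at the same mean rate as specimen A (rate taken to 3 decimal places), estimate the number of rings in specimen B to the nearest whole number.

1179 rings

Specimen A: true ring count = 321 − 9 + 15 = 327.
A: Mean rate = 141.6 mm / 327 years ≈ 0.433 mm/year.
Specimen B: 510.6 mm / 0.433 mm per year = 1179.21 years ≈ 1179 rings.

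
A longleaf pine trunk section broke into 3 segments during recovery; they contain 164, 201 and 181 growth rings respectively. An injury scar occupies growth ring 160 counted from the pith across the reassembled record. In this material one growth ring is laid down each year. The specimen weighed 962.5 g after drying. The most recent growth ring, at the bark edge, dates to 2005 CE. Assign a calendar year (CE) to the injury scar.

1619 CE

Total growth rings = 164 + 201 + 181 = 546.
The injury scar sits at growth ring 160 from the pith, so 546 − 160 = 386 growth rings formed after it.
Counting back 386 years from 2005 CE places the injury scar in 2005 − 386 = 1619 CE.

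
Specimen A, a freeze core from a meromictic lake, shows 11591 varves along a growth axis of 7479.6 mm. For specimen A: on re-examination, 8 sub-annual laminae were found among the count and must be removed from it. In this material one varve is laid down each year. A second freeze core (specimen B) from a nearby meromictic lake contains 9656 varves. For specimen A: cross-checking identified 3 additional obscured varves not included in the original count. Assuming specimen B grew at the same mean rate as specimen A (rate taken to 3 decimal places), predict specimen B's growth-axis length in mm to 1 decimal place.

Specimen A: after corrections the count is 11591 − 8 + 3 = 11586 varves.
A: 7479.6 mm over 11586 years gives 7479.6 / 11586 ≈ 0.646 mm/yr.
For B, 0.646 mm/year × 9656 years = 6237.8 mm.

6237.8 mm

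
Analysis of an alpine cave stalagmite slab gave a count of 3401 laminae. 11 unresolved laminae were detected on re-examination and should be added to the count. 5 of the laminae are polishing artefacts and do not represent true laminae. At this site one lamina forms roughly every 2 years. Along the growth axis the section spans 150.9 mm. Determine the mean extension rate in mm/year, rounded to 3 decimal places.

After corrections the count is 3401 − 5 + 11 = 3407 laminae.
Multiplying by 2 years per lamina: 3407 × 2 = 6814 years.
Extension rate ≈ 150.9 / 6814 = 0.022 mm/year.

0.022 mm/year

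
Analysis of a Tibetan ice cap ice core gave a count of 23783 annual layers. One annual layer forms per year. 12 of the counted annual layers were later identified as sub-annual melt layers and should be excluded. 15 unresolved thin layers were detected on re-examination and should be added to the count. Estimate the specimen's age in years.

Correcting the raw count gives 23783 − 12 + 15 = 23786 true annual layers.
One annual layer per year makes the duration 23786 years.

23786 years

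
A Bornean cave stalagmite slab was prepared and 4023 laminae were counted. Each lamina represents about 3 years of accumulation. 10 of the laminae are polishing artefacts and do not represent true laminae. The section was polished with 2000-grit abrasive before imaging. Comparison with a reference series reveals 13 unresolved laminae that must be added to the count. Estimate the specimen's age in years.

12078 years

True lamina count = 4023 − 10 + 13 = 4026.
4026 laminae at 3 years each span 4026 × 3 = 12078 years.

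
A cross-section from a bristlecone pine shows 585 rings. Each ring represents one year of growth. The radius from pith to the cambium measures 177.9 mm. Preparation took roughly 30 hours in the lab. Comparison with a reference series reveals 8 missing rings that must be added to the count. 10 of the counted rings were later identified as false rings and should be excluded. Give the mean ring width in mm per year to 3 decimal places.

0.305 mm per year

After corrections the count is 585 − 10 + 8 = 583 rings.
Extension rate ≈ 177.9 / 583 = 0.305 mm per year.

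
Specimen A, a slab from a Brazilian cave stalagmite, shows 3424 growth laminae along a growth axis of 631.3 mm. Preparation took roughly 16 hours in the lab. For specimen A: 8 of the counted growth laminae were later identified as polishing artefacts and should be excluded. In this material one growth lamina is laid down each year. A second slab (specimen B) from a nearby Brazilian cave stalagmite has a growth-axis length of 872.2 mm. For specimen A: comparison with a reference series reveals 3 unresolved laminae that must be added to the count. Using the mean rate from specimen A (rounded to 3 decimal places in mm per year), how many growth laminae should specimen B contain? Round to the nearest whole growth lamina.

Specimen A: correcting the raw count gives 3424 − 8 + 3 = 3419 true growth laminae.
A: 631.3 mm over 3419 years gives 631.3 / 3419 ≈ 0.185 mm/year.
B spans 872.2 / 0.185 = 4714.59 years ≈ 4715 growth laminae.

4715 growth laminae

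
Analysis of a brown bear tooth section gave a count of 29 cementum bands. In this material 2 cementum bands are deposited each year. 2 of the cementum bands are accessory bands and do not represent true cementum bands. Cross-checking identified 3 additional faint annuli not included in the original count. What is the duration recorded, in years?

15 years

True cementum band count = 29 − 2 + 3 = 30.
30 cementum bands at 2 per year is 30 / 2 = 15 years.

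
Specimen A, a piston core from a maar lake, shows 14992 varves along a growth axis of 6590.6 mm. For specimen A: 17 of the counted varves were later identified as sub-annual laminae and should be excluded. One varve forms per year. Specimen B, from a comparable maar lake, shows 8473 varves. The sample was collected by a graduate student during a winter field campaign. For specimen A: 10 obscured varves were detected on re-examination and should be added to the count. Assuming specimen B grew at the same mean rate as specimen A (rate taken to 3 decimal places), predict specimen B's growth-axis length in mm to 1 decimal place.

Specimen A: correcting the raw count gives 14992 − 17 + 10 = 14985 true varves.
A: Extension rate ≈ 6590.6 / 14985 = 0.440 mm/yr.
B's length ≈ 0.440 × 8473 = 3728.1 mm.

3728.1 mm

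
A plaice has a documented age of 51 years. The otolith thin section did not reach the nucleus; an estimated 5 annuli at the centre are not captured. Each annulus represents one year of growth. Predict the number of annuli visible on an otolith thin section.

46 annuli

At one annulus per year, 51 years correspond to 51 annuli.
51 − 5 missed = 46 annuli expected in the prepared section.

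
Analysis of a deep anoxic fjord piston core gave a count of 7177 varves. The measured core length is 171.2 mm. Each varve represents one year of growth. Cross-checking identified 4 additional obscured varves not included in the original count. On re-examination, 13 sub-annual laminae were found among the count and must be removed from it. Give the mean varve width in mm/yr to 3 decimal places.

Correcting the raw count gives 7177 − 13 + 4 = 7168 true varves.
171.2 mm over 7168 years gives 171.2 / 7168 ≈ 0.024 mm/yr.

0.024 mm/yr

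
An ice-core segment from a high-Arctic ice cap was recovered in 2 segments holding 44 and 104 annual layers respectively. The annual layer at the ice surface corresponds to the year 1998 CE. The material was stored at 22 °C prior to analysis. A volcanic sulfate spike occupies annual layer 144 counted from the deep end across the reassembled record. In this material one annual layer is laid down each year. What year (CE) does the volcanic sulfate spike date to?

Total annual layers = 44 + 104 = 148.
The volcanic sulfate spike sits at annual layer 144 from the deep end, so 148 − 144 = 4 annual layers formed after it.
1998 − 4 = 1994 CE.

1994 CE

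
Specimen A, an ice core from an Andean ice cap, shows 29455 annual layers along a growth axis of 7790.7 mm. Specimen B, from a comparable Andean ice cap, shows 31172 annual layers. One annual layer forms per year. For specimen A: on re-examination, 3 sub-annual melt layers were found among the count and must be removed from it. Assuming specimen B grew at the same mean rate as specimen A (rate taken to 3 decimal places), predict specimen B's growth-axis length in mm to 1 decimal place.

Specimen A: true annual layer count = 29455 − 3 = 29452.
A: 7790.7 mm over 29452 years gives 7790.7 / 29452 ≈ 0.265 mm/year.
For B, 0.265 mm/year × 31172 years = 8260.6 mm.

8260.6 mm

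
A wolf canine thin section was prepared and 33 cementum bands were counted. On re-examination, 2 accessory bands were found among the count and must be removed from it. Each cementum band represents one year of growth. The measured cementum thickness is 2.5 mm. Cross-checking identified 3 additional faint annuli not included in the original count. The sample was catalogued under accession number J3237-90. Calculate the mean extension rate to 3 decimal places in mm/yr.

Adjusted count: 33 − 2 + 3 = 34 cementum bands.
Extension rate ≈ 2.5 / 34 = 0.074 mm/yr.

0.074 mm/yr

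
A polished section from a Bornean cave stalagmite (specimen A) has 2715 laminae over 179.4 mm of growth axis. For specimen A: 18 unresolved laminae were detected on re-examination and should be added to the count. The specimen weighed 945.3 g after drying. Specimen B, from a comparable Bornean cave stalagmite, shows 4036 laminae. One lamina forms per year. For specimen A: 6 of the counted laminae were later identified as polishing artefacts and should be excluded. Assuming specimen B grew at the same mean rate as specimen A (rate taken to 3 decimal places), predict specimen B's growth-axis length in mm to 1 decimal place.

Specimen A: adjusted count: 2715 − 6 + 18 = 2727 laminae.
A: Mean rate = 179.4 mm / 2727 years ≈ 0.066 mm/yr.
B's length ≈ 0.066 × 4036 = 266.4 mm.

266.4 mm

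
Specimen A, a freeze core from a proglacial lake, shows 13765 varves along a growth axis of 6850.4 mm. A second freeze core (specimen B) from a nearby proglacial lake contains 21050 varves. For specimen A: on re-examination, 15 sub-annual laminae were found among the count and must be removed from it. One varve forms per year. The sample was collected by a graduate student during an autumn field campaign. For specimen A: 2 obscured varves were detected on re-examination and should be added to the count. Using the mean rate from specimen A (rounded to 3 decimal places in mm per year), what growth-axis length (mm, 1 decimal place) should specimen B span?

10482.9 mm

Specimen A: adjusted count: 13765 − 15 + 2 = 13752 varves.
A: Extension rate ≈ 6850.4 / 13752 = 0.498 mm per year.
For B, 0.498 mm/year × 21050 years = 10482.9 mm.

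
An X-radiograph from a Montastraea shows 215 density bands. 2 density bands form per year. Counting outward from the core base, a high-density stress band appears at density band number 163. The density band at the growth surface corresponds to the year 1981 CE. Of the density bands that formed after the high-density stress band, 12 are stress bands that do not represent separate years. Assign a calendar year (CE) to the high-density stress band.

215 − 163 = 52 density bands lie beyond the high-density stress band toward the growth surface.
Excluding 12 false density bands: 52 − 12 = 40.
Dividing by 2 density bands per year: 40 / 2 = 20 years.
1981 − 20 = 1961 CE.

1961 CE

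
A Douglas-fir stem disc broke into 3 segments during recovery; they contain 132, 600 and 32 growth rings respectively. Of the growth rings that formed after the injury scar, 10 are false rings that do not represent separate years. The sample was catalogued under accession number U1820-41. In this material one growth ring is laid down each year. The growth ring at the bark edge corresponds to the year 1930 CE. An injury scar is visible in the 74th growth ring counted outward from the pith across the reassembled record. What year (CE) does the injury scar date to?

Total growth rings = 132 + 600 + 32 = 764.
Between growth ring 74 and the bark edge there are 764 − 74 = 690 growth rings.
Removing the 10 false growth rings leaves 690 − 10 = 680 true growth rings beyond the injury scar.
The growth ring at the bark edge is 1930 CE, so the injury scar dates to 1930 − 680 = 1250 CE.

1250 CE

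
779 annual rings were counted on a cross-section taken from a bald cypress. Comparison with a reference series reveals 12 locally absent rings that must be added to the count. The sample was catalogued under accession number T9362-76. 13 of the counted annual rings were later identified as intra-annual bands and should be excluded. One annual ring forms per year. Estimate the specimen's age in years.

Adjusted count: 779 − 13 + 12 = 778 annual rings.
One annual ring per year makes the duration 778 years.

778 yr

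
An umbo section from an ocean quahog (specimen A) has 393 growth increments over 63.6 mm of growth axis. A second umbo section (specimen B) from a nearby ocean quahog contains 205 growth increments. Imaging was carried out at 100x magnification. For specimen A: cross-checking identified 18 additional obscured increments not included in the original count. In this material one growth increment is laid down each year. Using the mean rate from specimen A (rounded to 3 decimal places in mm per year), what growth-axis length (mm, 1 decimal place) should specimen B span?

31.8 mm

Specimen A: after corrections the count is 393 + 18 = 411 growth increments.
A: Extension rate ≈ 63.6 / 411 = 0.155 mm/yr.
For B, 0.155 mm/year × 205 years = 31.8 mm.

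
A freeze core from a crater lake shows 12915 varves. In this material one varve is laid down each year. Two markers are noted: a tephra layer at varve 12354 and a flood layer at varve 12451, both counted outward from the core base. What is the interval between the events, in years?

97 years

12451 − 12354 = 97 varves lie between the two events.
One varve per year makes the interval 97 years.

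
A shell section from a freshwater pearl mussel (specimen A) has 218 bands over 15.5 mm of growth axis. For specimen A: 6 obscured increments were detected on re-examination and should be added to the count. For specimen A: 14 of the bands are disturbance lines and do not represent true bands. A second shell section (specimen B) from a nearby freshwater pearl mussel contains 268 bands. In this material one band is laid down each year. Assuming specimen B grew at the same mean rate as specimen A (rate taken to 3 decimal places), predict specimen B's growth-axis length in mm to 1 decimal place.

Specimen A: after corrections the count is 218 − 14 + 6 = 210 bands.
A: 15.5 mm over 210 years gives 15.5 / 210 ≈ 0.074 mm/yr.
For B, 0.074 mm/year × 268 years = 19.8 mm.

19.8 mm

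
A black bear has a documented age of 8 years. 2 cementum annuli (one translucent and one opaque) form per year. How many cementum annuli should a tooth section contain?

8 years at 2 cementum annuli per year gives 8 × 2 = 16 cementum annuli.
So 16 cementum annuli should be present.

16 cementum annuli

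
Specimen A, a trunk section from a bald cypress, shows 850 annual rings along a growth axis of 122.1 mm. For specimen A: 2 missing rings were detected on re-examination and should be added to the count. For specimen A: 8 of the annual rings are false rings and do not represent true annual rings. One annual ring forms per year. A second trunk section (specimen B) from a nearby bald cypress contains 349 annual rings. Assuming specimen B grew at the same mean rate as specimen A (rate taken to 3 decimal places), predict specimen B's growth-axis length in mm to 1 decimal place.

Specimen A: correcting the raw count gives 850 − 8 + 2 = 844 true annual rings.
A: 122.1 mm over 844 years gives 122.1 / 844 ≈ 0.145 mm per year.
For B, 0.145 mm/year × 349 years = 50.6 mm.

50.6 mm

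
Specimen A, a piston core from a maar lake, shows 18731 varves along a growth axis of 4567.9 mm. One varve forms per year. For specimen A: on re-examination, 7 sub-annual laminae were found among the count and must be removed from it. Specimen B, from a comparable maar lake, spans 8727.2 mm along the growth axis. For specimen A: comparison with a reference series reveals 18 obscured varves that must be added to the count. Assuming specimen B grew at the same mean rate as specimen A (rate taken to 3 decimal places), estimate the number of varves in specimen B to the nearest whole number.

Specimen A: after corrections the count is 18731 − 7 + 18 = 18742 varves.
A: 4567.9 mm over 18742 years gives 4567.9 / 18742 ≈ 0.244 mm/year.
B spans 8727.2 / 0.244 = 35767.21 years ≈ 35767 varves.

35767 varves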